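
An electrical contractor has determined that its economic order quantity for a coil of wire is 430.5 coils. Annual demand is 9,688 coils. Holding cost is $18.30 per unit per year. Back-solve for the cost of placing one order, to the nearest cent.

S ≈ $175.04

Invert the EOQ relation Q*² = 2DS/H.
From Q* = √(2DS/H): S = Q*²H / (2D) = 430.5² × 18.3 / (2 × 9,688) = 175.0384.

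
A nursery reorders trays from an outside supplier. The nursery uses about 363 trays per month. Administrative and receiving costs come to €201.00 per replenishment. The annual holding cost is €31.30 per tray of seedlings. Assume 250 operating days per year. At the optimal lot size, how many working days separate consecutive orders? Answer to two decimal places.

Annual demand D = 363 × 12 = 4,356.
The optimal lot size = √(2DS/H) = √(2 × 4,356 × 201 / 31.3) ≈ 236.53.
Cycle time = Q*/D × 250 = 236.53 / 4,356 × 250 ≈ 13.575 days.

T ≈ 13.57 days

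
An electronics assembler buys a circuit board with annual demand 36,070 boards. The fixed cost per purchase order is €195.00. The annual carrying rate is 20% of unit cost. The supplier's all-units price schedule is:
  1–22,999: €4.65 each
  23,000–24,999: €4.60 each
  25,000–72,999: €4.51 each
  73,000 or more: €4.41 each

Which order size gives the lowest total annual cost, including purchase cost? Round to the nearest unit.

Holding cost per unit per year at price C is H = 0.20·C.
For each price level, check whether its EOQ is feasible; otherwise the best quantity at that price is the breakpoint.
EOQ at €4.65 = 3889.2 (feasible in tier 1): TC = 36,070×€4.65 + (36,070/3889.2)×195 + (3889.2/2)×0.20×€4.65 = €171,342.49.
EOQ at €4.60 = 3910.3 < 23000, so use break Q=23000: TC = 36,070×€4.60 + (36,070/23000.0)×195 + (23000.0/2)×0.20×€4.60 = €176,807.81.
EOQ at €4.51 = 3949.1 < 25000, so use break Q=25000: TC = 36,070×€4.51 + (36,070/25000.0)×195 + (25000.0/2)×0.20×€4.51 = €174,232.05.
EOQ at €4.41 = 3993.7 < 73000, so use break Q=73000: TC = 36,070×€4.41 + (36,070/73000.0)×195 + (73000.0/2)×0.20×€4.41 = €191,358.05.
Lowest total cost is €171,342.49 at Q = 3889.2.

Q* ≈ 3,889 boards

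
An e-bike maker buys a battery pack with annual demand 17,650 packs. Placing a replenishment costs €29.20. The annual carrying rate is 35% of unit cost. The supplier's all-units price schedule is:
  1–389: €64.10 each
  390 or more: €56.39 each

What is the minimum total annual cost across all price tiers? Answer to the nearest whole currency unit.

Holding cost per unit per year at price C is H = 0.35·C.
Candidates are each tier's EOQ (if it falls in that tier) and each price-break quantity.
EOQ at €64.10 = 214.3 (feasible in tier 1): TC = 17,650×€64.10 + (17,650/214.3)×29.2 + (214.3/2)×0.35×€64.10 = €1,136,173.86.
EOQ at €56.39 = 228.5 < 390, so use break Q=390: TC = 17,650×€56.39 + (17,650/390.0)×29.2 + (390.0/2)×0.35×€56.39 = €1,000,453.60.
Lowest total cost among the candidates is at Q = 390.0.

TC* ≈ €1,000,454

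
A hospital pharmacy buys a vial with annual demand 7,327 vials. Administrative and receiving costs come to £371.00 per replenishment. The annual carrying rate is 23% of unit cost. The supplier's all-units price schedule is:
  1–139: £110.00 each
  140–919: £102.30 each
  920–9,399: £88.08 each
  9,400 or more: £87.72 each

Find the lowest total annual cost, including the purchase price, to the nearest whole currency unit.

TC* ≈ £657,636

Holding cost per unit per year at price C is H = 0.23·C.
Evaluate total cost at each tier's feasible EOQ or, if the EOQ is below the tier, at the tier's minimum quantity.
Tier 1 (£110.00): EOQ = 463.6 exceeds tier's upper bound 139, so this tier is dominated.
EOQ at £102.30 = 480.7 (feasible in tier 2): TC = 7,327×£102.30 + (7,327/480.7)×371 + (480.7/2)×0.23×£102.30 = £760,862.21.
EOQ at £88.08 = 518.0 < 920, so use break Q=920: TC = 7,327×£88.08 + (7,327/920.0)×371 + (920.0/2)×0.23×£88.08 = £657,635.72.
EOQ at £87.72 = 519.1 < 9400, so use break Q=9400: TC = 7,327×£87.72 + (7,327/9400.0)×371 + (9400.0/2)×0.23×£87.72 = £737,838.94.
Lowest total cost among the candidates is at Q = 920.0.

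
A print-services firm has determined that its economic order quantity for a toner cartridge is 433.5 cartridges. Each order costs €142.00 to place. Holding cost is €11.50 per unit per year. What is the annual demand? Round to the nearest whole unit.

D ≈ 7,610 cartridges per year

Squaring Q* = √(2DS/H) gives Q*² = 2DS/H.
From Q* = √(2DS/H): D = Q*²H / (2S) = 433.5² × 11.5 / (2 × 142) = 7609.528.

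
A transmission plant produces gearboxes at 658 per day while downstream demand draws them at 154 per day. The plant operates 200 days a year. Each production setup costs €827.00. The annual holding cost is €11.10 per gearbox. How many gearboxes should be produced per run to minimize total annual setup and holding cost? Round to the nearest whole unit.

Annual demand D = 154 × 200 = 30,800.
Production build-up factor (1 − d/p) = 1 − 154/658 = 0.7660.
Q* = √(2DS / (H(1 − d/p))) = √(2 × 30,800 × 827 / (11.1 × 0.7660)).
= √(50,943,200 / 8.5021) ≈ 2447.819.

Q* ≈ 2,448 gearboxes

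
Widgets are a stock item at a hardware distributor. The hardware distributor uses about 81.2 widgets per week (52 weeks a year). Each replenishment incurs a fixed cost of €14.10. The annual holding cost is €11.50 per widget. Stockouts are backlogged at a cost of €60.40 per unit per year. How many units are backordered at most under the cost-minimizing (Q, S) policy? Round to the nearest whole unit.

S* ≈ 18 widgets

Annual demand D = 81.2 × 52 = 4,222.4.
With planned backorders, Q* = √(2DS/H) · √((H+B)/B).
√(2DS/H) = √(2 × 4,222.4 × 14.1 / 11.5) = 101.755.
√((H+B)/B) = √((11.5+60.4)/60.4) = 1.0911.
Q* ≈ 111.020.
S* = Q* · H/(H+B) = 111.020 × 11.5/71.9 ≈ 17.757.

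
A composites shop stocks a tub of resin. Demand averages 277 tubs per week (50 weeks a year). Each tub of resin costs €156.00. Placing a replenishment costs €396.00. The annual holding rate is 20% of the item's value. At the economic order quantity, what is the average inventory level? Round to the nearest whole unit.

Average inventory ≈ 296 tubs

Annual demand D = 277 × 50 = 13,850.
Holding cost H = 0.20 × €156.00 = €31.2000 per unit per year.
The optimal lot size = √(2DS/H) = √(2 × 13,850 × 396 / 31.2) ≈ 592.94.
Average inventory = Q*/2 ≈ 592.94 / 2 = 296.470.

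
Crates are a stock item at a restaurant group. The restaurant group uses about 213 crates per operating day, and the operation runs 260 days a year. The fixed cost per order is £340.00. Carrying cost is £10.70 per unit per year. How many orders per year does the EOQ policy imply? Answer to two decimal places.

N ≈ 29.52 orders per year

Annual demand D = 213 × 260 = 55,380.
The optimal lot size = √(2DS/H) = √(2 × 55,380 × 340 / 10.7) ≈ 1876.03.
Orders per year = D / Q* = 55,380 / 1876.03 ≈ 29.520.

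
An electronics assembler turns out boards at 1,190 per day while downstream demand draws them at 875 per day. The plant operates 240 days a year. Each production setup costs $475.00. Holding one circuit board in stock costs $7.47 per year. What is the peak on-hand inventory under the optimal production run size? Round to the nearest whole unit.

I_max ≈ 2,659 boards

Annual demand D = 875 × 240 = 210,000.
Production build-up factor (1 − d/p) = 1 − 875/1,190 = 0.2647.
Q* = √(2DS / (H(1 − d/p))) = √(2 × 210,000 × 475 / (7.47 × 0.2647)).
= √(199,500,000 / 1.9774) ≈ 10044.524.
Maximum inventory = Q*(1 − d/p) = 10044.524 × 0.2647 ≈ 2658.845.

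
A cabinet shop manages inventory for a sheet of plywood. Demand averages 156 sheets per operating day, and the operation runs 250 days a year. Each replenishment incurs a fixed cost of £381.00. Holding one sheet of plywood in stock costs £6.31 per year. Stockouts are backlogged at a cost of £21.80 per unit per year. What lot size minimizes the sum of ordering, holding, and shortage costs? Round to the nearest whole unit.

Q* ≈ 2,464 sheets

Annual demand D = 156 × 250 = 39,000.
With planned backorders, Q* = √(2DS/H) · √((H+B)/B).
√(2DS/H) = √(2 × 39,000 × 381 / 6.31) = 2170.177.
√((H+B)/B) = √((6.31+21.8)/21.8) = 1.1355.
Q* ≈ 2464.321.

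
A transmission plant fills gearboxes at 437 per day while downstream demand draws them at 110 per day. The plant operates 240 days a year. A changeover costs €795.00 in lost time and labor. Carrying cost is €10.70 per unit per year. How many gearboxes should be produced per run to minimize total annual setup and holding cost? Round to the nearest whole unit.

Annual demand D = 110 × 240 = 26,400.
Production build-up factor (1 − d/p) = 1 − 110/437 = 0.7483.
Q* = √(2DS / (H(1 − d/p))) = √(2 × 26,400 × 795 / (10.7 × 0.7483)).
= √(41,976,000 / 8.0066) ≈ 2289.684.

Q* ≈ 2,290 gearboxes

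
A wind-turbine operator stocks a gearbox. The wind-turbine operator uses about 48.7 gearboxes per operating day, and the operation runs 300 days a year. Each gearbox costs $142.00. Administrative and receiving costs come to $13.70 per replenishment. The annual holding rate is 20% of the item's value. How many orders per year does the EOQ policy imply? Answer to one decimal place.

Annual demand D = 48.7 × 300 = 14,610.
Holding cost H = 0.20 × $142.00 = $28.4000 per unit per year.
EOQ = √(2DS/H) = √(2 × 14,610 × 13.7 / 28.4) ≈ 118.72.
Orders per year = D / Q* = 14,610 / 118.72 ≈ 123.058.

N ≈ 123.1 orders per year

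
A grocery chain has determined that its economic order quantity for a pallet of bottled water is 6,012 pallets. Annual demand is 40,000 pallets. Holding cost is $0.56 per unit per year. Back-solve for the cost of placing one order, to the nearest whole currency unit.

Squaring Q* = √(2DS/H) gives Q*² = 2DS/H.
From Q* = √(2DS/H): S = Q*²H / (2D) = 6,012² × 0.56 / (2 × 40,000) = 253.0090.

S ≈ $253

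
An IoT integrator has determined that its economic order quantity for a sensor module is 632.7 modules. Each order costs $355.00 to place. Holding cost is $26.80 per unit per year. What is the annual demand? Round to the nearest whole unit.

Squaring Q* = √(2DS/H) gives Q*² = 2DS/H.
From Q* = √(2DS/H): D = Q*²H / (2S) = 632.7² × 26.8 / (2 × 355) = 15110.266.

D ≈ 15,110 modules per year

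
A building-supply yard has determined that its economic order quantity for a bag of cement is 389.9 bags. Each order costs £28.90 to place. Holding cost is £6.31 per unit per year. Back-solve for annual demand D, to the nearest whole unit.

D ≈ 16,596 bags per year

The basic EOQ model gives Q* = √(2DS/H); rearrange for the unknown.
From Q* = √(2DS/H): D = Q*²H / (2S) = 389.9² × 6.31 / (2 × 28.9) = 16596.174.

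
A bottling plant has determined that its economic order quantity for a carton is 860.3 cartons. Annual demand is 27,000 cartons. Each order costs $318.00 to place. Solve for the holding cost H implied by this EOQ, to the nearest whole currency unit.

Squaring Q* = √(2DS/H) gives Q*² = 2DS/H.
From Q* = √(2DS/H): H = 2DS / Q*² = 2 × 27,000 × 318 / 860.3² = 23.2018.

H ≈ $23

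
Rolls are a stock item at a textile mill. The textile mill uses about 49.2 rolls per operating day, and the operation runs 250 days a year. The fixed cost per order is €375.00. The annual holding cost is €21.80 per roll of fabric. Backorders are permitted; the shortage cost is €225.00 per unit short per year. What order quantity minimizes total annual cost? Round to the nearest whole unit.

Annual demand D = 49.2 × 250 = 12,300.
With planned backorders, Q* = √(2DS/H) · √((H+B)/B).
√(2DS/H) = √(2 × 12,300 × 375 / 21.8) = 650.511.
√((H+B)/B) = √((21.8+225)/225) = 1.0473.
Q* ≈ 681.297.

Q* ≈ 681 rolls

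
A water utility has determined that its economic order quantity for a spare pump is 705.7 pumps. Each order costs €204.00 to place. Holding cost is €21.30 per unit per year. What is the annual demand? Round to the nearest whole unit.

Invert the EOQ relation Q*² = 2DS/H.
From Q* = √(2DS/H): D = Q*²H / (2S) = 705.7² × 21.3 / (2 × 204) = 25999.181.

D ≈ 25,999 pumps per year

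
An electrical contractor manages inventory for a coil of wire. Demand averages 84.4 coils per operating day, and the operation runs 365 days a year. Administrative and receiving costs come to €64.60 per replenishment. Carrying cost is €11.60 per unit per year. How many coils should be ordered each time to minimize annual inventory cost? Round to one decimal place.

Q* ≈ 585.8 coils

Annual demand D = 84.4 × 365 = 30,806.
EOQ = √(2DS / H) = √(2 × 30,806 × 64.6 / 11.6).
= √(3,980,135.2 / 11.6) = √343,115.1034 ≈ 585.760.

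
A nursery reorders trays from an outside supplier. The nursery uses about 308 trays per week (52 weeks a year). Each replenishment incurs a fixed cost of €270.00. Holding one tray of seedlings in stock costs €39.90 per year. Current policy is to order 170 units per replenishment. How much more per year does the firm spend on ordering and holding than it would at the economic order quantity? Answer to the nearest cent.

Extra cost ≈ €10,252.33 per year

Annual demand D = 308 × 52 = 16,016.
EOQ = √(2DS/H) = √(2 × 16,016 × 270 / 39.9) ≈ 465.57.
Cost at Q* = (D/Q*)S + (Q*/2)H = √(2DSH) ≈ €18,576.35.
Cost at Q = 170: (16,016/170)×270 + (170/2)×39.9 = €25,437.18 + €3,391.50 = €28,828.68.
Excess = €28,828.68 − €18,576.35 = €10,252.33.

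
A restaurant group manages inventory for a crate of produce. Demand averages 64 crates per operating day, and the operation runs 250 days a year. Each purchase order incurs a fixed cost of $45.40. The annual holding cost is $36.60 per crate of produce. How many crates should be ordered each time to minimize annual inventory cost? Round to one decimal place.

Annual demand D = 64 × 250 = 16,000.
EOQ = √(2DS / H) = √(2 × 16,000 × 45.4 / 36.6).
= √(1,452,800 / 36.6) = √39,693.9891 ≈ 199.234.

Q* ≈ 199.2 crates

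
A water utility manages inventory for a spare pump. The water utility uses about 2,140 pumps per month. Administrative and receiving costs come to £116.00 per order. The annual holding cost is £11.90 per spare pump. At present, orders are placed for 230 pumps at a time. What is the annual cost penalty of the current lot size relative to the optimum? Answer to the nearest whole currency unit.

Extra cost ≈ £5,900 per year

Annual demand D = 2,140 × 12 = 25,680.
EOQ = √(2DS/H) = √(2 × 25,680 × 116 / 11.9) ≈ 707.57.
Cost at Q* = (D/Q*)S + (Q*/2)H = √(2DSH) ≈ £8,420.06.
Cost at Q = 230: (25,680/230)×116 + (230/2)×11.9 = £12,951.65 + £1,368.50 = £14,320.15.
Excess = £14,320.15 − £8,420.06 = £5,900.10.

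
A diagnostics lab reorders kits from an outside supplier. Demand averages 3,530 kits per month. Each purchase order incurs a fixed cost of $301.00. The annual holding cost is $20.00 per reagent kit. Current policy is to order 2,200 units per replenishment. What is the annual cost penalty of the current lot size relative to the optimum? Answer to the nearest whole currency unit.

Annual demand D = 3,530 × 12 = 42,360.
EOQ = √(2DS/H) = √(2 × 42,360 × 301 / 20) ≈ 1129.17.
Cost at Q* = (D/Q*)S + (Q*/2)H = √(2DSH) ≈ $22,583.50.
Cost at Q = 2,200: (42,360/2,200)×301 + (2,200/2)×20 = $5,795.62 + $22,000.00 = $27,795.62.
Excess = $27,795.62 − $22,583.50 = $5,212.12.

Extra cost ≈ $5,212 per year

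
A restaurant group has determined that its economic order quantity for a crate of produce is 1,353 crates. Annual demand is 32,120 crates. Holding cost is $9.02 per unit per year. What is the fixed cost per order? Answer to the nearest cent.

Invert the EOQ relation Q*² = 2DS/H.
From Q* = √(2DS/H): S = Q*²H / (2D) = 1,353² × 9.02 / (2 × 32,120) = 257.0376.

S ≈ $257.04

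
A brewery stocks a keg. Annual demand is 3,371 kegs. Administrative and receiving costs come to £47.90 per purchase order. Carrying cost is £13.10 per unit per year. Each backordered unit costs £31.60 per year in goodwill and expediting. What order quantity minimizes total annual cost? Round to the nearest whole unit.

Q* ≈ 187 kegs

With planned backorders, Q* = √(2DS/H) · √((H+B)/B).
√(2DS/H) = √(2 × 3,371 × 47.9 / 13.1) = 157.010.
√((H+B)/B) = √((13.1+31.6)/31.6) = 1.1894.
Q* ≈ 186.740.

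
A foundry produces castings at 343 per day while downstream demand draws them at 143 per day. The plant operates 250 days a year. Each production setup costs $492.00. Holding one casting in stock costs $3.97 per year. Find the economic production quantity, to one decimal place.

Annual demand D = 143 × 250 = 35,750.
Production build-up factor (1 − d/p) = 1 − 143/343 = 0.5831.
Q* = √(2DS / (H(1 − d/p))) = √(2 × 35,750 × 492 / (3.97 × 0.5831)).
= √(35,178,000 / 2.3149) ≈ 3898.274.

Q* ≈ 3,898.3 castings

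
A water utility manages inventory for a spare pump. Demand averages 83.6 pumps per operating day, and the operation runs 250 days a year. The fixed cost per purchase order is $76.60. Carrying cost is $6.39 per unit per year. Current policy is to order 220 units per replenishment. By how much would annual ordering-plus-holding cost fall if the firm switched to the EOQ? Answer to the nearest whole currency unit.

Annual demand D = 83.6 × 250 = 20,900.
EOQ = √(2DS/H) = √(2 × 20,900 × 76.6 / 6.39) ≈ 707.87.
Cost at Q* = (D/Q*)S + (Q*/2)H = √(2DSH) ≈ $4,523.27.
Cost at Q = 220: (20,900/220)×76.6 + (220/2)×6.39 = $7,277.00 + $702.90 = $7,979.90.
Excess = $7,979.90 − $4,523.27 = $3,456.63.

Extra cost ≈ $3,457 per year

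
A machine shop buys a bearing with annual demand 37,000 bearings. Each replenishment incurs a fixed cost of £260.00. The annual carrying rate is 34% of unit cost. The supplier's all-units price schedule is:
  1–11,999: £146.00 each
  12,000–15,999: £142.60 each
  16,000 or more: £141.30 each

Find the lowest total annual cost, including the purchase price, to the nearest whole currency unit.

Holding cost per unit per year at price C is H = 0.34·C.
Candidates are each tier's EOQ (if it falls in that tier) and each price-break quantity.
EOQ at £146.00 = 622.6 (feasible in tier 1): TC = 37,000×£146.00 + (37,000/622.6)×260 + (622.6/2)×0.34×£146.00 = £5,432,904.27.
EOQ at £142.60 = 629.9 < 12000, so use break Q=12000: TC = 37,000×£142.60 + (37,000/12000.0)×260 + (12000.0/2)×0.34×£142.60 = £5,567,905.67.
EOQ at £141.30 = 632.8 < 16000, so use break Q=16000: TC = 37,000×£141.30 + (37,000/16000.0)×260 + (16000.0/2)×0.34×£141.30 = £5,613,037.25.
Lowest total cost among the candidates is at Q = 622.6.

TC* ≈ £5,432,904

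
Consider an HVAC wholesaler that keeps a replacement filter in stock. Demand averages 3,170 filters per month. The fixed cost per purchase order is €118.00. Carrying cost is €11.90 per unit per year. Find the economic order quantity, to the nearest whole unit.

Q* ≈ 869 filters

Annual demand D = 3,170 × 12 = 38,040.
EOQ = √(2DS / H) = √(2 × 38,040 × 118 / 11.9).
= √(8,977,440 / 11.9) = √754,406.7227 ≈ 868.566.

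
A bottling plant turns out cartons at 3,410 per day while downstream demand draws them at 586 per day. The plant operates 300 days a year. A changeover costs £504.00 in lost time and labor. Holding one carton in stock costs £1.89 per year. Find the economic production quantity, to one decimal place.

Q* ≈ 10,640.3 cartons

Annual demand D = 586 × 300 = 175,800.
Production build-up factor (1 − d/p) = 1 − 586/3,410 = 0.8282.
Q* = √(2DS / (H(1 − d/p))) = √(2 × 175,800 × 504 / (1.89 × 0.8282)).
= √(177,206,400 / 1.5652) ≈ 10640.294.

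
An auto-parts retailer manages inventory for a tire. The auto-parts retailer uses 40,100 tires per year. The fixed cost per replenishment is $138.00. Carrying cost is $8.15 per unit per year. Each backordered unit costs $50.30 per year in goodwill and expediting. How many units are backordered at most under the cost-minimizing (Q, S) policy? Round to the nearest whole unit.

S* ≈ 175 tires

With planned backorders, Q* = √(2DS/H) · √((H+B)/B).
√(2DS/H) = √(2 × 40,100 × 138 / 8.15) = 1165.327.
√((H+B)/B) = √((8.15+50.3)/50.3) = 1.0780.
Q* ≈ 1256.192.
S* = Q* · H/(H+B) = 1256.192 × 8.15/58.45 ≈ 175.158.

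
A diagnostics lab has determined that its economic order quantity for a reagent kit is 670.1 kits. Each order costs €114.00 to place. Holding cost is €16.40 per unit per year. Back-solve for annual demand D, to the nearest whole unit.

Invert the EOQ relation Q*² = 2DS/H.
From Q* = √(2DS/H): D = Q*²H / (2S) = 670.1² × 16.4 / (2 × 114) = 32298.938.

D ≈ 32,299 kits per year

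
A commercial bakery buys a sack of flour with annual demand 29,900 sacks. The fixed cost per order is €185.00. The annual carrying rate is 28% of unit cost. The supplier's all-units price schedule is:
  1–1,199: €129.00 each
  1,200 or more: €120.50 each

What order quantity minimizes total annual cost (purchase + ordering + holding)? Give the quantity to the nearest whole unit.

Holding cost per unit per year at price C is H = 0.28·C.
Candidates are each tier's EOQ (if it falls in that tier) and each price-break quantity.
EOQ at €129.00 = 553.4 (feasible in tier 1): TC = 29,900×€129.00 + (29,900/553.4)×185 + (553.4/2)×0.28×€129.00 = €3,877,089.89.
EOQ at €120.50 = 572.6 < 1200, so use break Q=1200: TC = 29,900×€120.50 + (29,900/1200.0)×185 + (1200.0/2)×0.28×€120.50 = €3,627,803.58.
Lowest total cost is €3,627,803.58 at Q = 1200.0.

Q* ≈ 1,200 sacks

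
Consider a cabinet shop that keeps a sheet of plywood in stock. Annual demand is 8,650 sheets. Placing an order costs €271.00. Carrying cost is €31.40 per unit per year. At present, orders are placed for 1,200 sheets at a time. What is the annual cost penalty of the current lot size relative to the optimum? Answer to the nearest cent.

EOQ = √(2DS/H) = √(2 × 8,650 × 271 / 31.4) ≈ 386.41.
Cost at Q* = (D/Q*)S + (Q*/2)H = √(2DSH) ≈ €12,133.12.
Cost at Q = 1,200: (8,650/1,200)×271 + (1,200/2)×31.4 = €1,953.46 + €18,840.00 = €20,793.46.
Excess = €20,793.46 − €12,133.12 = €8,660.34.

Extra cost ≈ €8,660.34 per year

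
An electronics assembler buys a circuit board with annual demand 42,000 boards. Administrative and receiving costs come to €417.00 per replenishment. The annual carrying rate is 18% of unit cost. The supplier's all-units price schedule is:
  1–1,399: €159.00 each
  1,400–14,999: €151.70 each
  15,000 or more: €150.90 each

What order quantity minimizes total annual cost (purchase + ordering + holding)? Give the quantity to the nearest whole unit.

Holding cost per unit per year at price C is H = 0.18·C.
Candidates are each tier's EOQ (if it falls in that tier) and each price-break quantity.
EOQ at €159.00 = 1106.3 (feasible in tier 1): TC = 42,000×€159.00 + (42,000/1106.3)×417 + (1106.3/2)×0.18×€159.00 = €6,709,662.30.
EOQ at €151.70 = 1132.6 < 1400, so use break Q=1400: TC = 42,000×€151.70 + (42,000/1400.0)×417 + (1400.0/2)×0.18×€151.70 = €6,403,024.20.
EOQ at €150.90 = 1135.6 < 15000, so use break Q=15000: TC = 42,000×€150.90 + (42,000/15000.0)×417 + (15000.0/2)×0.18×€150.90 = €6,542,682.60.
Lowest total cost is €6,403,024.20 at Q = 1400.0.

Q* ≈ 1,400 boards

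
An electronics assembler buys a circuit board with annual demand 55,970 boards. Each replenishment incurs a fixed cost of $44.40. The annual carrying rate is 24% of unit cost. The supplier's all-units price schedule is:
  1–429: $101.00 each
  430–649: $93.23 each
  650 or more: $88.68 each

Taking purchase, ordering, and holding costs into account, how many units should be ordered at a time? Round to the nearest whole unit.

Q* ≈ 650 boards

Holding cost per unit per year at price C is H = 0.24·C.
For each price level, check whether its EOQ is feasible; otherwise the best quantity at that price is the breakpoint.
Tier 1 ($101.00): EOQ = 452.8 exceeds tier's upper bound 429, so this tier is dominated.
EOQ at $93.23 = 471.3 (feasible in tier 2): TC = 55,970×$93.23 + (55,970/471.3)×44.4 + (471.3/2)×0.24×$93.23 = $5,228,628.61.
EOQ at $88.68 = 483.2 < 650, so use break Q=650: TC = 55,970×$88.68 + (55,970/650.0)×44.4 + (650.0/2)×0.24×$88.68 = $4,974,159.82.
Lowest total cost is $4,974,159.82 at Q = 650.0.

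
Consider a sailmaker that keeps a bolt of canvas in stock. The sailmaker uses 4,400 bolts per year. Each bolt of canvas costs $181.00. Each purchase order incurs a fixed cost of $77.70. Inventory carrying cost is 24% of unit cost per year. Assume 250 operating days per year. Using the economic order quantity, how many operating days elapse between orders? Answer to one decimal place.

Holding cost H = 0.24 × $181.00 = $43.4400 per unit per year.
Q* = √(2DS/H) = √(2 × 4,400 × 77.7 / 43.44) ≈ 125.46.
Cycle time = Q*/D × 250 = 125.46 / 4,400 × 250 ≈ 7.128 days.

T ≈ 7.1 days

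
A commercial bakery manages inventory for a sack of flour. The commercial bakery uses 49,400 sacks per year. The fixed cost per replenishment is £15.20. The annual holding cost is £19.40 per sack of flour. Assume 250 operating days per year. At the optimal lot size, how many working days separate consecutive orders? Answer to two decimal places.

T ≈ 1.41 days

The optimal lot size = √(2DS/H) = √(2 × 49,400 × 15.2 / 19.4) ≈ 278.23.
Cycle time = Q*/D × 250 = 278.23 / 49,400 × 250 ≈ 1.408 days.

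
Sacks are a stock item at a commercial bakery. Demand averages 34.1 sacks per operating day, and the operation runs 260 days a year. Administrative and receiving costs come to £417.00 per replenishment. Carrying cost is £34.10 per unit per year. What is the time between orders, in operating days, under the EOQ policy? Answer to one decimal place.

T ≈ 13.7 days

Annual demand D = 34.1 × 260 = 8,866.
Q* = √(2DS/H) = √(2 × 8,866 × 417 / 34.1) ≈ 465.66.
Cycle time = Q*/D × 260 = 465.66 / 8,866 × 260 ≈ 13.656 days.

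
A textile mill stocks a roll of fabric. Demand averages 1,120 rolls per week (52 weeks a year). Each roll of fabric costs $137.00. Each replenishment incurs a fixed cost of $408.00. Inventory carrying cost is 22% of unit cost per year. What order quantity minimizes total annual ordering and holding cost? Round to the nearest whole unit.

Q* ≈ 1,256 rolls

Annual demand D = 1,120 × 52 = 58,240.
Holding cost H = 0.22 × $137.00 = $30.1400 per unit per year.
EOQ = √(2DS / H) = √(2 × 58,240 × 408 / 30.14).
= √(47,523,840 / 30.14) = √1,576,769.7412 ≈ 1255.695.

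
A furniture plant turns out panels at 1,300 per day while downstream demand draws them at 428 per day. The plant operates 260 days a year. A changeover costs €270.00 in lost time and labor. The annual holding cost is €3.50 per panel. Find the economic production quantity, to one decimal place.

Q* ≈ 5,059.2 panels

Annual demand D = 428 × 260 = 111,280.
Production build-up factor (1 − d/p) = 1 − 428/1,300 = 0.6708.
Q* = √(2DS / (H(1 − d/p))) = √(2 × 111,280 × 270 / (3.5 × 0.6708)).
= √(60,091,200 / 2.3477) ≈ 5059.235.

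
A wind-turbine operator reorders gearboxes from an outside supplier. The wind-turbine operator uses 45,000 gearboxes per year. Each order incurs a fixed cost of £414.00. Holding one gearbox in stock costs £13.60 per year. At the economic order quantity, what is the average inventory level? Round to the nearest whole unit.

Average inventory ≈ 828 gearboxes

Q* = √(2DS/H) = √(2 × 45,000 × 414 / 13.6) ≈ 1655.21.
Average inventory = Q*/2 ≈ 1655.21 / 2 = 827.603.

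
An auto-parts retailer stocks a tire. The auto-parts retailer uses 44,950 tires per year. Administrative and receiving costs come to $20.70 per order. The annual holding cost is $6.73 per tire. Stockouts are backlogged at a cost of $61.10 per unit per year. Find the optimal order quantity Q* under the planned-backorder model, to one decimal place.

With planned backorders, Q* = √(2DS/H) · √((H+B)/B).
√(2DS/H) = √(2 × 44,950 × 20.7 / 6.73) = 525.845.
√((H+B)/B) = √((6.73+61.1)/61.1) = 1.0536.
Q* ≈ 554.049.

Q* ≈ 554.0 tires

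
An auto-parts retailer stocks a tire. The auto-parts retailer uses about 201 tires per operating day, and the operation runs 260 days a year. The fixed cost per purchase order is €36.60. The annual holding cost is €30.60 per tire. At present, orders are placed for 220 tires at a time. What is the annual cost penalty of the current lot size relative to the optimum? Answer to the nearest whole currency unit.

Annual demand D = 201 × 260 = 52,260.
EOQ = √(2DS/H) = √(2 × 52,260 × 36.6 / 30.6) ≈ 353.57.
Cost at Q* = (D/Q*)S + (Q*/2)H = √(2DSH) ≈ €10,819.34.
Cost at Q = 220: (52,260/220)×36.6 + (220/2)×30.6 = €8,694.16 + €3,366.00 = €12,060.16.
Excess = €12,060.16 − €10,819.34 = €1,240.82.

Extra cost ≈ €1,241 per year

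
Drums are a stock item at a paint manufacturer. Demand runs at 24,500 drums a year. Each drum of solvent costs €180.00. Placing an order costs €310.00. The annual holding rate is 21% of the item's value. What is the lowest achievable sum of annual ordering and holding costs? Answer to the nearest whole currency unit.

TC* ≈ €23,962

Holding cost H = 0.21 × €180.00 = €37.8000 per unit per year.
EOQ = √(2DS/H) = √(2 × 24,500 × 310 / 37.8) ≈ 633.92.
At the optimum the two cost components are equal, so total cost = 2·(Q*/2)H = Q*·H.
Minimum total = √(2DSH) = √(2 × 24,500 × 310 × 37.8) ≈ 23962.095.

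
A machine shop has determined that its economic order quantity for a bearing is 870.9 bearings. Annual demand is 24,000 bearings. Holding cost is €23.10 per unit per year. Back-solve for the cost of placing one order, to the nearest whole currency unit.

S ≈ €365

The basic EOQ model gives Q* = √(2DS/H); rearrange for the unknown.
From Q* = √(2DS/H): S = Q*²H / (2D) = 870.9² × 23.1 / (2 × 24,000) = 365.0122.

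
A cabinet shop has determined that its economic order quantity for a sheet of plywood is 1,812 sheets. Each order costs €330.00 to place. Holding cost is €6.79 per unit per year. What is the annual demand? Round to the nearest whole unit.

The basic EOQ model gives Q* = √(2DS/H); rearrange for the unknown.
From Q* = √(2DS/H): D = Q*²H / (2S) = 1,812² × 6.79 / (2 × 330) = 33778.645.

D ≈ 33,779 sheets per year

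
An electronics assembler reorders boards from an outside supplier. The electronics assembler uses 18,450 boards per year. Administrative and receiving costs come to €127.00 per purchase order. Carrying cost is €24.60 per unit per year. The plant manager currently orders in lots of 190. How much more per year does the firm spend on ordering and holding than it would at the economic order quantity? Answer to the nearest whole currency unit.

EOQ = √(2DS/H) = √(2 × 18,450 × 127 / 24.6) ≈ 436.46.
Cost at Q* = (D/Q*)S + (Q*/2)H = √(2DSH) ≈ €10,736.99.
Cost at Q = 190: (18,450/190)×127 + (190/2)×24.6 = €12,332.37 + €2,337.00 = €14,669.37.
Excess = €14,669.37 − €10,736.99 = €3,932.38.

Extra cost ≈ €3,932 per year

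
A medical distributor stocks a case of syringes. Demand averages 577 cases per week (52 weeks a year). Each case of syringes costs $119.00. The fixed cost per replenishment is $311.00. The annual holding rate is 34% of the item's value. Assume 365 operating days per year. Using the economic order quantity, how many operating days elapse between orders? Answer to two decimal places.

Annual demand D = 577 × 52 = 30,004.
Holding cost H = 0.34 × $119.00 = $40.4600 per unit per year.
Q* = √(2DS/H) = √(2 × 30,004 × 311 / 40.46) ≈ 679.16.
Cycle time = Q*/D × 365 = 679.16 / 30,004 × 365 ≈ 8.262 days.

T ≈ 8.26 days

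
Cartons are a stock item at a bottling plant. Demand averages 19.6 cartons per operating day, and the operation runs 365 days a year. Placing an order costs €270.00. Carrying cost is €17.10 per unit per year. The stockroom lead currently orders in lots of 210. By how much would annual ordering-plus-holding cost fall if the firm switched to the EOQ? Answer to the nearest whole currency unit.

Annual demand D = 19.6 × 365 = 7,154.
EOQ = √(2DS/H) = √(2 × 7,154 × 270 / 17.1) ≈ 475.31.
Cost at Q* = (D/Q*)S + (Q*/2)H = √(2DSH) ≈ €8,127.73.
Cost at Q = 210: (7,154/210)×270 + (210/2)×17.1 = €9,198.00 + €1,795.50 = €10,993.50.
Excess = €10,993.50 − €8,127.73 = €2,865.77.

Extra cost ≈ €2,866 per year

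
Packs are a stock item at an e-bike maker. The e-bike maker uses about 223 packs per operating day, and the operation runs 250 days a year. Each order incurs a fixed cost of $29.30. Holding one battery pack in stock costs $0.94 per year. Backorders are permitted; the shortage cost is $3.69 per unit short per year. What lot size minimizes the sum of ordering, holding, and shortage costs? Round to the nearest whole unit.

Q* ≈ 2,088 packs

Annual demand D = 223 × 250 = 55,750.
With planned backorders, Q* = √(2DS/H) · √((H+B)/B).
√(2DS/H) = √(2 × 55,750 × 29.3 / 0.94) = 1864.264.
√((H+B)/B) = √((0.94+3.69)/3.69) = 1.1202.
Q* ≈ 2088.260.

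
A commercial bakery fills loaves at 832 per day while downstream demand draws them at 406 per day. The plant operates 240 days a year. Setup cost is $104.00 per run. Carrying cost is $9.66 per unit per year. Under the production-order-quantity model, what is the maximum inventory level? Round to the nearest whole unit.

I_max ≈ 1,036 loaves

Annual demand D = 406 × 240 = 97,440.
Production build-up factor (1 − d/p) = 1 − 406/832 = 0.5120.
Q* = √(2DS / (H(1 − d/p))) = √(2 × 97,440 × 104 / (9.66 × 0.5120)).
= √(20,267,520 / 4.9461) ≈ 2024.271.
Maximum inventory = Q*(1 − d/p) = 2024.271 × 0.5120 ≈ 1036.466.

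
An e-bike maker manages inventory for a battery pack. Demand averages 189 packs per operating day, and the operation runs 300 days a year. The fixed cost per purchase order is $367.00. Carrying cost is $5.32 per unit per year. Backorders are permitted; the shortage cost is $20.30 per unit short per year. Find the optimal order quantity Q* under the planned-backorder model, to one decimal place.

Q* ≈ 3,142.1 packs

Annual demand D = 189 × 300 = 56,700.
With planned backorders, Q* = √(2DS/H) · √((H+B)/B).
√(2DS/H) = √(2 × 56,700 × 367 / 5.32) = 2796.944.
√((H+B)/B) = √((5.32+20.3)/20.3) = 1.1234.
Q* ≈ 3142.138.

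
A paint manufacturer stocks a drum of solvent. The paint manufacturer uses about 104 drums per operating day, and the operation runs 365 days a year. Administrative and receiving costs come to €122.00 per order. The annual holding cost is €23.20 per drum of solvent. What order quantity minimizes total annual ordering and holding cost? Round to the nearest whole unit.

Q* ≈ 632 drums

Annual demand D = 104 × 365 = 37,960.
EOQ = √(2DS / H) = √(2 × 37,960 × 122 / 23.2).
= √(9,262,240 / 23.2) = √399,234.4828 ≈ 631.850.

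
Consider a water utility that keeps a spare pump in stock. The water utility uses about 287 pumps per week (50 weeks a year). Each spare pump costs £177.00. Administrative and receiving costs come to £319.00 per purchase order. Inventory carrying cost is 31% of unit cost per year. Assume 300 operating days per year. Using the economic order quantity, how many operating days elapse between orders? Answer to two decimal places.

Annual demand D = 287 × 50 = 14,350.
Holding cost H = 0.31 × £177.00 = £54.8700 per unit per year.
EOQ = √(2DS/H) = √(2 × 14,350 × 319 / 54.87) ≈ 408.48.
Cycle time = Q*/D × 300 = 408.48 / 14,350 × 300 ≈ 8.540 days.

T ≈ 8.54 days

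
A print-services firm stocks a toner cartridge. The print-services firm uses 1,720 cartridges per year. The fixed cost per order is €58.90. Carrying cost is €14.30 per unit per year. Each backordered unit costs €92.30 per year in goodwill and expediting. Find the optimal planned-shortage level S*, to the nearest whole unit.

With planned backorders, Q* = √(2DS/H) · √((H+B)/B).
√(2DS/H) = √(2 × 1,720 × 58.9 / 14.3) = 119.033.
√((H+B)/B) = √((14.3+92.3)/92.3) = 1.0747.
Q* ≈ 127.922.
S* = Q* · H/(H+B) = 127.922 × 14.3/106.6 ≈ 17.160.

S* ≈ 17 cartridges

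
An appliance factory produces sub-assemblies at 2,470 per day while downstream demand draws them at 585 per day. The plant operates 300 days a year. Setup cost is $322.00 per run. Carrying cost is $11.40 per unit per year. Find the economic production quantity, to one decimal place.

Q* ≈ 3,604.3 sub-assemblies

Annual demand D = 585 × 300 = 175,500.
Production build-up factor (1 − d/p) = 1 − 585/2,470 = 0.7632.
Q* = √(2DS / (H(1 − d/p))) = √(2 × 175,500 × 322 / (11.4 × 0.7632)).
= √(113,022,000 / 8.7) ≈ 3604.308.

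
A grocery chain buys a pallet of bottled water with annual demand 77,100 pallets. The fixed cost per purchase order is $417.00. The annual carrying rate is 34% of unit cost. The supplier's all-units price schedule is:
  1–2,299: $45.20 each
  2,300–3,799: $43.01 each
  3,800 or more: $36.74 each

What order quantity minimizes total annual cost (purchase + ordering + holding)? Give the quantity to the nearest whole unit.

Holding cost per unit per year at price C is H = 0.34·C.
For each price level, check whether its EOQ is feasible; otherwise the best quantity at that price is the breakpoint.
EOQ at $45.20 = 2045.5 (feasible in tier 1): TC = 77,100×$45.20 + (77,100/2045.5)×417 + (2045.5/2)×0.34×$45.20 = $3,516,355.39.
EOQ at $43.01 = 2096.9 < 2300, so use break Q=2300: TC = 77,100×$43.01 + (77,100/2300.0)×417 + (2300.0/2)×0.34×$43.01 = $3,346,866.48.
EOQ at $36.74 = 2268.8 < 3800, so use break Q=3800: TC = 77,100×$36.74 + (77,100/3800.0)×417 + (3800.0/2)×0.34×$36.74 = $2,864,848.75.
Lowest total cost is $2,864,848.75 at Q = 3800.0.

Q* ≈ 3,800 pallets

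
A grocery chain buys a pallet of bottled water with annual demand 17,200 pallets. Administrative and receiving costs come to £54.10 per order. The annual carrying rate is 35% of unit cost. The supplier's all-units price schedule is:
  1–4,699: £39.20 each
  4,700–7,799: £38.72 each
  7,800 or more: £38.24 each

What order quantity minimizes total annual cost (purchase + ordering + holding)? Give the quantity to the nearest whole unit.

Q* ≈ 368 pallets

Holding cost per unit per year at price C is H = 0.35·C.
For each price level, check whether its EOQ is feasible; otherwise the best quantity at that price is the breakpoint.
EOQ at £39.20 = 368.3 (feasible in tier 1): TC = 17,200×£39.20 + (17,200/368.3)×54.1 + (368.3/2)×0.35×£39.20 = £679,293.07.
EOQ at £38.72 = 370.6 < 4700, so use break Q=4700: TC = 17,200×£38.72 + (17,200/4700.0)×54.1 + (4700.0/2)×0.35×£38.72 = £698,029.18.
EOQ at £38.24 = 372.9 < 7800, so use break Q=7800: TC = 17,200×£38.24 + (17,200/7800.0)×54.1 + (7800.0/2)×0.35×£38.24 = £710,044.90.
Lowest total cost is £679,293.07 at Q = 368.3.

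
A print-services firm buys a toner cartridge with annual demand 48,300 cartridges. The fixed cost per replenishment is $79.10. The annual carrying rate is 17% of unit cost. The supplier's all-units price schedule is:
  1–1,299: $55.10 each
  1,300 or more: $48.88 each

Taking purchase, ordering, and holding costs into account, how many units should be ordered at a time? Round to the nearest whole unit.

Q* ≈ 1,300 cartridges

Holding cost per unit per year at price C is H = 0.17·C.
Evaluate total cost at each tier's feasible EOQ or, if the EOQ is below the tier, at the tier's minimum quantity.
EOQ at $55.10 = 903.2 (feasible in tier 1): TC = 48,300×$55.10 + (48,300/903.2)×79.1 + (903.2/2)×0.17×$55.10 = $2,669,790.13.
EOQ at $48.88 = 958.9 < 1300, so use break Q=1300: TC = 48,300×$48.88 + (48,300/1300.0)×79.1 + (1300.0/2)×0.17×$48.88 = $2,369,244.11.
Lowest total cost is $2,369,244.11 at Q = 1300.0.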